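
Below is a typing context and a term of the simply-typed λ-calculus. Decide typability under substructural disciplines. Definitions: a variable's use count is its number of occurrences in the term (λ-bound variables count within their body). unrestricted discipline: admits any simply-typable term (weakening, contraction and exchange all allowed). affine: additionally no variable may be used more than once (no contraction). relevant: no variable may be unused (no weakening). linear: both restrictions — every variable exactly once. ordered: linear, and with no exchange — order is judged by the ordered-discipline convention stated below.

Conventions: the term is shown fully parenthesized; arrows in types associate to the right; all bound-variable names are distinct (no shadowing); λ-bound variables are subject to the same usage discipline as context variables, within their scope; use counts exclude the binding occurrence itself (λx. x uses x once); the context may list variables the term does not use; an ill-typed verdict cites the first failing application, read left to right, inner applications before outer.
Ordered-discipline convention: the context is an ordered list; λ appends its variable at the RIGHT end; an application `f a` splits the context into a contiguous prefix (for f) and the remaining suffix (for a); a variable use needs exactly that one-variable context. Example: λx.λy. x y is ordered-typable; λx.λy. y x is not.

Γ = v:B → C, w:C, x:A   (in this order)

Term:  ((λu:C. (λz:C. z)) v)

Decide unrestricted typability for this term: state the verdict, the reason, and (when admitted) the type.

no — fails simple typing
counts: v=1, w=0, x=0, u [bound]=0, z [bound]=1
order of uses: z, v
typing: ill-typed: an application expects C but receives B → C
per-discipline verdicts: ordered ✗; linear ✗; affine ✗; relevant ✗; unrestricted ✗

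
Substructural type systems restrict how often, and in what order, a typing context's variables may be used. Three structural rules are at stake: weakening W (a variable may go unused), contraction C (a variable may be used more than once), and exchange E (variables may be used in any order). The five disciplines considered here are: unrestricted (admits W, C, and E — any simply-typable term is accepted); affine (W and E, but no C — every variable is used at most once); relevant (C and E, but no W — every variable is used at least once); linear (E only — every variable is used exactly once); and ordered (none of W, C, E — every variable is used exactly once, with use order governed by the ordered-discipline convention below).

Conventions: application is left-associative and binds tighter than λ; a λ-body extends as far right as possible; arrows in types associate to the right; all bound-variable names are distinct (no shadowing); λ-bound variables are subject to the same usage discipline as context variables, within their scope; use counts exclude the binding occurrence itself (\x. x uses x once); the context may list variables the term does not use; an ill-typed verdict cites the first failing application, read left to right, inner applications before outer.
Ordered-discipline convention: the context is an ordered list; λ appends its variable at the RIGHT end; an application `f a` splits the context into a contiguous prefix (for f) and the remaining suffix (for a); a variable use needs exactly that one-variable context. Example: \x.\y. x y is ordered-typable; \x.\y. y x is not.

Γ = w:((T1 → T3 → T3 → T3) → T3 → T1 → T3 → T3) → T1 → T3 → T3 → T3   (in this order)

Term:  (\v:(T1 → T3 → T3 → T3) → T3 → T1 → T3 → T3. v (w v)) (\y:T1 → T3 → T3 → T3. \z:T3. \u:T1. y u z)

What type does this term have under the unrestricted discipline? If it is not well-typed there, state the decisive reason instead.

term : T3 → T1 → T3 → T3
counts: w: 1×; v [bound]: 2×; y [bound]: 1×; z [bound]: 1×; u [bound]: 1×
left-to-right use order: v, w, v, y, u, z
typing: well-typed — term : T3 → T1 → T3 → T3
across the five disciplines: ordered ✗, linear ✗, affine ✗, relevant ✓, unrestricted ✓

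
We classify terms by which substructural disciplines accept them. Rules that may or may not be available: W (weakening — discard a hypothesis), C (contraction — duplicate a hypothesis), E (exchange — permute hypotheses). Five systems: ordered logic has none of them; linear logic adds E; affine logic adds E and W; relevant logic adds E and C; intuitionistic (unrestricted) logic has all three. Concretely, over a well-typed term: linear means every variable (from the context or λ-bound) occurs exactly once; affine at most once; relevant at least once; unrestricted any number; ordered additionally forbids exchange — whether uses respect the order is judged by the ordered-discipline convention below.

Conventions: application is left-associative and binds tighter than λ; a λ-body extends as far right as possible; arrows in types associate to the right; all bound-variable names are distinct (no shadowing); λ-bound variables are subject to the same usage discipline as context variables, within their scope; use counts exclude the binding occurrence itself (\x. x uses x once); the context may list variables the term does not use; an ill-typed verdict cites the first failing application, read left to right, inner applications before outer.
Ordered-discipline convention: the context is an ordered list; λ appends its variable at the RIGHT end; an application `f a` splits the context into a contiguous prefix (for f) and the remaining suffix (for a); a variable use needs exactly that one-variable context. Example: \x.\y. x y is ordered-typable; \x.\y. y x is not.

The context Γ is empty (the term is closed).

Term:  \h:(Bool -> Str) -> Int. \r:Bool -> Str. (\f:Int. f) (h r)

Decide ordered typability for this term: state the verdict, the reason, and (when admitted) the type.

yes — h, r, f once each; derivable with no W/C/E; term : ((Bool -> Str) -> Int) -> (Bool -> Str) -> Int
usage: h (λ-bound)=1, r (λ-bound)=1, f (λ-bound)=1
uses in reading order: f, h, r
typing: well-typed — term : ((Bool -> Str) -> Int) -> (Bool -> Str) -> Int
per-discipline verdicts: ordered ✓ · linear ✓ · affine ✓ · relevant ✓ · unrestricted ✓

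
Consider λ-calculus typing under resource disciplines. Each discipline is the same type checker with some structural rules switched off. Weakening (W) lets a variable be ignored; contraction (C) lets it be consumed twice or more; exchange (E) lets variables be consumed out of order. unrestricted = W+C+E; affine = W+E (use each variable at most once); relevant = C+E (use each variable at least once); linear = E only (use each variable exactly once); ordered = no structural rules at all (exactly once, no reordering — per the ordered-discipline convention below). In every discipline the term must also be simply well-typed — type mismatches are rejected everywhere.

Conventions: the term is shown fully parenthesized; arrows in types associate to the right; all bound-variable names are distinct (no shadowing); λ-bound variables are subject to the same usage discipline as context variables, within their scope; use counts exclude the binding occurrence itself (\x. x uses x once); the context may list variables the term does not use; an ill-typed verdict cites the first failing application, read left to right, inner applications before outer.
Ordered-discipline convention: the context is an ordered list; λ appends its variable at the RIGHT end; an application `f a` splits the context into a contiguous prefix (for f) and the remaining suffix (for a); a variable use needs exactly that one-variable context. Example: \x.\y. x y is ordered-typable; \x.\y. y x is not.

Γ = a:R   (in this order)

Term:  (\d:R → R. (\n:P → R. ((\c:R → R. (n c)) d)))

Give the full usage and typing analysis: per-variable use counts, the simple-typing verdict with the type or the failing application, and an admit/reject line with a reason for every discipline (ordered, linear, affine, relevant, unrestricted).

use counts: a=0; d (λ-bound)=1; n (λ-bound)=1; c (λ-bound)=1
left-to-right use order: n, c, d
typing: ill-typed: a function awaiting P gets R → R
ordered: ✗ — fails simple typing
linear: ✗ — a type mismatch blocks all five
affine: ✗ — the type mismatch rejects it
relevant: ✗ — not simply typable
unrestricted: ✗ — fails simple typing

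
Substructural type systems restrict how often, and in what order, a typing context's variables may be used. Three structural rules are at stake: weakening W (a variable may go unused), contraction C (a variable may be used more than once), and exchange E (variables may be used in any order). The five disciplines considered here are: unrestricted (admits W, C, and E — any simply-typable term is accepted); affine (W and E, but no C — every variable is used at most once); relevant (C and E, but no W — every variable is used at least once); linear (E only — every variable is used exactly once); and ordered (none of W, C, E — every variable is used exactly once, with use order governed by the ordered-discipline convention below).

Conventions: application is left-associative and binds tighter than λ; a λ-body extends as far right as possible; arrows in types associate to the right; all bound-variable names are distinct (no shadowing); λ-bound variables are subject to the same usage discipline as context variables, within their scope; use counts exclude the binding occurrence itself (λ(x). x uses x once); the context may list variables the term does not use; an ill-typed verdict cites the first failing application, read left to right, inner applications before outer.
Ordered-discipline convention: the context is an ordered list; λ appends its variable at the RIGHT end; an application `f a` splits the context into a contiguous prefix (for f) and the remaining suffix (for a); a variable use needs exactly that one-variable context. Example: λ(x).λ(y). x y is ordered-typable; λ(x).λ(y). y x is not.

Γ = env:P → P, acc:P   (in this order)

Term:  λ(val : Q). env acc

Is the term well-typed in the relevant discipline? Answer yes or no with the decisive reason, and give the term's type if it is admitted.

no — val never used (weakening)
variable uses: env: 1×; acc: 1×; val (bound): 0×
order of uses: env, acc
typing: the term checks, with type Q → P
per-discipline verdicts: ordered ✗ · linear ✗ · affine ✓ · relevant ✗ · unrestricted ✓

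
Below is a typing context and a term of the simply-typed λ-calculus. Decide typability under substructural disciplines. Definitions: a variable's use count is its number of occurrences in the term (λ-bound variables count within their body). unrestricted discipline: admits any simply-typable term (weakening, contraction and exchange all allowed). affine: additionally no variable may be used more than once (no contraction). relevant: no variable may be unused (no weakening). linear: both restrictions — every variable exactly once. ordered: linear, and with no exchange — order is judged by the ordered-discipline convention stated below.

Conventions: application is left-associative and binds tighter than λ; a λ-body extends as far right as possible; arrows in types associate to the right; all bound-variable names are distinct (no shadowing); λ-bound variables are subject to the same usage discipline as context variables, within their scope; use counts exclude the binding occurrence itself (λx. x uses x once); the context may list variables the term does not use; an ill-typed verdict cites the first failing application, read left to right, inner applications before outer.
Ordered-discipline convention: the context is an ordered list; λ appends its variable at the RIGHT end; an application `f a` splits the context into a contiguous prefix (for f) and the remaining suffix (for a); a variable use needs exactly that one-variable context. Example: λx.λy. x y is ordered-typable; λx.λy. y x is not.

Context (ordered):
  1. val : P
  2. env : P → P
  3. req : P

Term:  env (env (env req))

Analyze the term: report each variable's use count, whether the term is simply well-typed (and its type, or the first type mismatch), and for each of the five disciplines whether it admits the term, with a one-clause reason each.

use counts: val ×0; env ×3; req ×1
use order (left to right): env, env, env, req
typing: ✓ — P
ordered: ✗ — uses contraction: env ×3; val left unused
linear: ✗ — uses contraction: env ×3; val left unused
affine: ✗ — uses contraction: env ×3
relevant: ✗ — val left unused
unrestricted: ✓ — typability at P is all that's needed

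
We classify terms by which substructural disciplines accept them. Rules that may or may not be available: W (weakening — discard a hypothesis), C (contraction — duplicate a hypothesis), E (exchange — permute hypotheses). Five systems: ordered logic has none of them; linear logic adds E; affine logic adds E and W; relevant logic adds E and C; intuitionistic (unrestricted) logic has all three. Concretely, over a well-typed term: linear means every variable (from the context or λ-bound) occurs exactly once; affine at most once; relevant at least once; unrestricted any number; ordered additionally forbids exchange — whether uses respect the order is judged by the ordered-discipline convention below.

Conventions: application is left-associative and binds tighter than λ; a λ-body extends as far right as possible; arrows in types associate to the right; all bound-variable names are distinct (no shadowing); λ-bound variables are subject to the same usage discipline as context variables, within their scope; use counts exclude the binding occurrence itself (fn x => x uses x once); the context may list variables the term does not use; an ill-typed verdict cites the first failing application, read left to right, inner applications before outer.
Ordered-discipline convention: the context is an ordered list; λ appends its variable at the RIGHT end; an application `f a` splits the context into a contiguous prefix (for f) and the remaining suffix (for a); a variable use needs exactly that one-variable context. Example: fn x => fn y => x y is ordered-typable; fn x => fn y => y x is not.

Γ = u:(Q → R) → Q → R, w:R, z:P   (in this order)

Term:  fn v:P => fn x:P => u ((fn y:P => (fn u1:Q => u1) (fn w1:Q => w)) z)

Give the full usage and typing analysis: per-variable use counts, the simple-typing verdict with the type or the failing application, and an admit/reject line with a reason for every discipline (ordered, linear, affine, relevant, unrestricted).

usage: u: 1; w: 1; z: 1; v (bound): 0; x (bound): 0; y (bound): 0; u1 (bound): 1; w1 (bound): 0
use order (left to right): u, u1, w, z
typing: ill-typed: argument of type Q → R where Q is required
ordered: ✗, not simply typable
linear: ✗, fails simple typing
affine: ✗, a type mismatch blocks all five
relevant: ✗, the type mismatch rejects it
unrestricted: ✗, not simply typable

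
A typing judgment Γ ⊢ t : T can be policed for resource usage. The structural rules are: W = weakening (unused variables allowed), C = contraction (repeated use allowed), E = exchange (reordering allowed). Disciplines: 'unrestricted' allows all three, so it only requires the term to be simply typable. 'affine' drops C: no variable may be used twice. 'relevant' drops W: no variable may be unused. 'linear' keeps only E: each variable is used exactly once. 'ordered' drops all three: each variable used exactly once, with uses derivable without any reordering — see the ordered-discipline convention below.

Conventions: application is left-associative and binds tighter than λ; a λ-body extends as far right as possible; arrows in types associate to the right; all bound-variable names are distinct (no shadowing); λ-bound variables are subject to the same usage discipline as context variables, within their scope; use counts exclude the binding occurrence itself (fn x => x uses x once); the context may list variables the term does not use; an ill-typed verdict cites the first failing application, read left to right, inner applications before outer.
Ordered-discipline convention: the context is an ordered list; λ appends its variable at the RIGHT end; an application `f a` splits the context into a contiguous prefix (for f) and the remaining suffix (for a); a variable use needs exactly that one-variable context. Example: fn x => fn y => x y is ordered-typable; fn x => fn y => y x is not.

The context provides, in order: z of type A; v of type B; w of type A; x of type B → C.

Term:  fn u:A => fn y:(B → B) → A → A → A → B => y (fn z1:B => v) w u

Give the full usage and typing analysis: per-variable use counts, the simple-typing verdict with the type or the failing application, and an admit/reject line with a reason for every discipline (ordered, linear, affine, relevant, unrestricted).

variable uses: z: 0×, v: 1×, w: 1×, x: 0×, u (bound): 1×, y (bound): 1×, z1 (bound): 0×
use order (left to right): y, v, w, u
typing: well-typed at A → ((B → B) → A → A → A → B) → A → B
ordered: ✗, unused: z, x, z1 — weakening required
linear: ✗, unused: z, x, z1 — weakening required
affine: ✓, z, v, w, x, u, y, z1: no repeats, contraction unneeded
relevant: ✗, unused: z, x, z1 — weakening required
unrestricted: ✓, type-checks (A → ((B → B) → A → A → A → B) → A → B) and nothing is barred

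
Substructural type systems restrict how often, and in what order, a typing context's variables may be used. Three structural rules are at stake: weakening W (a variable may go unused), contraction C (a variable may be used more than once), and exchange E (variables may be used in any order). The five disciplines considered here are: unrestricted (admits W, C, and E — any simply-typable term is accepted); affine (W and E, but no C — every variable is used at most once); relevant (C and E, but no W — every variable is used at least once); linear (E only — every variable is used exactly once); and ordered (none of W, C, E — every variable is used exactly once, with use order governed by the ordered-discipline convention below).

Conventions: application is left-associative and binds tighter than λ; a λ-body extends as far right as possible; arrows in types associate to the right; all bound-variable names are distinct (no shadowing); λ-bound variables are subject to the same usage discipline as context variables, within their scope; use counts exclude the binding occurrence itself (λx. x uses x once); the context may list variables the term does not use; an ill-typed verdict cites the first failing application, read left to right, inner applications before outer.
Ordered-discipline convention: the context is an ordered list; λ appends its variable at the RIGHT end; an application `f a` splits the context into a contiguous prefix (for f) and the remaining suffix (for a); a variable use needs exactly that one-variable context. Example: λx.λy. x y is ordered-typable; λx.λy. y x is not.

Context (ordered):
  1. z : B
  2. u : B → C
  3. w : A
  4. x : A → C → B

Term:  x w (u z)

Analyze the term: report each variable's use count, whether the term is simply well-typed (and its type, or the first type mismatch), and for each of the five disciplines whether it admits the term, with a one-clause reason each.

variable uses: z ×1; u ×1; w ×1; x ×1
left-to-right use order: x, w, u, z
typing: well-typed — term : B
ordered ✗ (use order x, w, u, z needs exchange)
linear ✓ (single use per variable (z, u, w, x))
affine ✓ (z, u, w, x: no repeats, contraction unneeded)
relevant ✓ (every one of z, u, w, x appears)
unrestricted ✓ (type-checks (B) and nothing is barred)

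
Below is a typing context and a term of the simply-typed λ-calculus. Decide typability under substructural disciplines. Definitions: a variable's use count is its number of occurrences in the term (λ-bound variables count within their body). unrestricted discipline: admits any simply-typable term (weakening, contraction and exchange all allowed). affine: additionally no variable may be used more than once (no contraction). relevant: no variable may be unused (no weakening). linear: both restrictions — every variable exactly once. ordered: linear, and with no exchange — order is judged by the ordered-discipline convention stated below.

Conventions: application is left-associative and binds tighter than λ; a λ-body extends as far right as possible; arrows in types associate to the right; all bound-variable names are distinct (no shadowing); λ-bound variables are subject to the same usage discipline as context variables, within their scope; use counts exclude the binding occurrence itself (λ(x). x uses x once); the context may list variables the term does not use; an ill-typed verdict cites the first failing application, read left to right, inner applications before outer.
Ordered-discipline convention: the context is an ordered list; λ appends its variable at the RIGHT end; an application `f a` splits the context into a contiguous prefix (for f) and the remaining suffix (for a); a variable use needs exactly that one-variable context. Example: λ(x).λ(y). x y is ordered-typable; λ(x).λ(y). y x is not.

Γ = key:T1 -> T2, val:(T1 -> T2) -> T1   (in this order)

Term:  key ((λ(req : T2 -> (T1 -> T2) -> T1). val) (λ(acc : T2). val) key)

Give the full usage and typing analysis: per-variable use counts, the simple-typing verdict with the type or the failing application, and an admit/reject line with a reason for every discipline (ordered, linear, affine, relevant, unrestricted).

usage: key: 2×; val: 2×; req (λ-bound): 0×; acc (λ-bound): 0×
uses in reading order: key, val, val, key
typing: the term checks, with type T2
ordered: ✗ — uses contraction: key ×2, val ×2; unused: req, acc — weakening required
linear: ✗ — uses contraction: key ×2, val ×2; unused: req, acc — weakening required
affine: ✗ — uses contraction: key ×2, val ×2
relevant: ✗ — unused: req, acc — weakening required
unrestricted: ✓ — simply typable at T2; W, C, E all held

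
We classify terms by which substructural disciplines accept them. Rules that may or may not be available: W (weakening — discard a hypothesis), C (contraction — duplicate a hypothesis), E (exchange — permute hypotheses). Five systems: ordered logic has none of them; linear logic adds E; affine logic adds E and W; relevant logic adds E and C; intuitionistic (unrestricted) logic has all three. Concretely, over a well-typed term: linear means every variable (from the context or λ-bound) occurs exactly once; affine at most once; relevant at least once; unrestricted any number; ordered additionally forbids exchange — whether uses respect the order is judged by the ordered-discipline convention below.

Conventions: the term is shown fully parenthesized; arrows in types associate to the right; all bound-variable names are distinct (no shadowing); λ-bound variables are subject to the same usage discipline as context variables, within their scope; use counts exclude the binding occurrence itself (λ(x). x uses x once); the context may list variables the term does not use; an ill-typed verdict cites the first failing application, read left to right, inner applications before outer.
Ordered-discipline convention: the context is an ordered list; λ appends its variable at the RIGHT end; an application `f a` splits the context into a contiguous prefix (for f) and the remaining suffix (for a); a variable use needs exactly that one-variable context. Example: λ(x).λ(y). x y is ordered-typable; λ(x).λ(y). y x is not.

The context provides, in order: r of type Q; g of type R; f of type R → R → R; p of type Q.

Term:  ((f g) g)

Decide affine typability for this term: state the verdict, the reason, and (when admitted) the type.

no — g ×2 used more than once (contraction)
use counts: r: 0×, g: 2×, f: 1×, p: 0×
left-to-right use order: f, g, g
typing: well-typed at R
all disciplines: ordered ✗; linear ✗; affine ✗; relevant ✗; unrestricted ✓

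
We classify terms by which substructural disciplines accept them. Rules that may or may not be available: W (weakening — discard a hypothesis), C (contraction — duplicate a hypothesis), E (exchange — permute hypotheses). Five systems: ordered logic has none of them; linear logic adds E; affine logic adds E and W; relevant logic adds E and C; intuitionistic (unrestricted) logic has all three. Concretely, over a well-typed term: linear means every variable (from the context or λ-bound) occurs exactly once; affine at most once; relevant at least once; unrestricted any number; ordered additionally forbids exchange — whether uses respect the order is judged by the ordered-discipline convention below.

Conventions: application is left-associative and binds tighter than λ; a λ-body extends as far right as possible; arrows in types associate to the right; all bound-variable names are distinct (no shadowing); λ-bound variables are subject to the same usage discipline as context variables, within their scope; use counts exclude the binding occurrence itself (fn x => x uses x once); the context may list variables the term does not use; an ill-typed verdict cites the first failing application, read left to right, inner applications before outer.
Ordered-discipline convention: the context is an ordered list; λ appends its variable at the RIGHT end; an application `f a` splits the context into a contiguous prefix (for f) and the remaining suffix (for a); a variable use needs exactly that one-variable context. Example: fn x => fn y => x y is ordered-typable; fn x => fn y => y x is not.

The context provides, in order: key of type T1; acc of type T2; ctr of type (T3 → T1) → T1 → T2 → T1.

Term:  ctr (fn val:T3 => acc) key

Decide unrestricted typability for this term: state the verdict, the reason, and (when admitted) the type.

no — a type mismatch blocks all five
counts: key: 1, acc: 1, ctr: 1, val [bound]: 0
use order (left to right): ctr, acc, key
typing: ill-typed: an argument T3 → T2 mismatches the expected T3 → T1
per-discipline verdicts: ordered ✗ · linear ✗ · affine ✗ · relevant ✗ · unrestricted ✗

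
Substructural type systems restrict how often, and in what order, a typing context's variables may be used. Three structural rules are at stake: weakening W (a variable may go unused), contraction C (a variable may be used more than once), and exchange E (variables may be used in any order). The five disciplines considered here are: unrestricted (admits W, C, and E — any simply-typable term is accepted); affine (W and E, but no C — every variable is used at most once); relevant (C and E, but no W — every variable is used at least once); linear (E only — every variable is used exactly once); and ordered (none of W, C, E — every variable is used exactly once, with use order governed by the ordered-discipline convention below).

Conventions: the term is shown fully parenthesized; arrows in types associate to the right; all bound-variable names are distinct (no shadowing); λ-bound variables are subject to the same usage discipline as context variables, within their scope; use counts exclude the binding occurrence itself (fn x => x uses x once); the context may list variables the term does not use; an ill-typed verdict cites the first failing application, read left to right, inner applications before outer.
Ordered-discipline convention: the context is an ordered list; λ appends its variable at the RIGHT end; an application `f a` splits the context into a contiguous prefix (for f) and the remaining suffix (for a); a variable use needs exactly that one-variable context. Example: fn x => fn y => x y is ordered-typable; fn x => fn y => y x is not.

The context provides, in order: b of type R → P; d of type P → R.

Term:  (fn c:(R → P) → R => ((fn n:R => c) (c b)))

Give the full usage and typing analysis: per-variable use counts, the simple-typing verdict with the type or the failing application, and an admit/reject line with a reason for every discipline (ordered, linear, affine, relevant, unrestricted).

counts: b=1; d=0; c (λ-bound)=2; n (λ-bound)=0
uses in reading order: c, c, b
typing: ✓ — ((R → P) → R) → (R → P) → R
ordered ✗ (repeated use of c ×2; d, n left unused)
linear ✗ (repeated use of c ×2; d, n left unused)
affine ✗ (repeated use of c ×2)
relevant ✗ (d, n left unused)
unrestricted ✓ (type-checks (((R → P) → R) → (R → P) → R) and nothing is barred)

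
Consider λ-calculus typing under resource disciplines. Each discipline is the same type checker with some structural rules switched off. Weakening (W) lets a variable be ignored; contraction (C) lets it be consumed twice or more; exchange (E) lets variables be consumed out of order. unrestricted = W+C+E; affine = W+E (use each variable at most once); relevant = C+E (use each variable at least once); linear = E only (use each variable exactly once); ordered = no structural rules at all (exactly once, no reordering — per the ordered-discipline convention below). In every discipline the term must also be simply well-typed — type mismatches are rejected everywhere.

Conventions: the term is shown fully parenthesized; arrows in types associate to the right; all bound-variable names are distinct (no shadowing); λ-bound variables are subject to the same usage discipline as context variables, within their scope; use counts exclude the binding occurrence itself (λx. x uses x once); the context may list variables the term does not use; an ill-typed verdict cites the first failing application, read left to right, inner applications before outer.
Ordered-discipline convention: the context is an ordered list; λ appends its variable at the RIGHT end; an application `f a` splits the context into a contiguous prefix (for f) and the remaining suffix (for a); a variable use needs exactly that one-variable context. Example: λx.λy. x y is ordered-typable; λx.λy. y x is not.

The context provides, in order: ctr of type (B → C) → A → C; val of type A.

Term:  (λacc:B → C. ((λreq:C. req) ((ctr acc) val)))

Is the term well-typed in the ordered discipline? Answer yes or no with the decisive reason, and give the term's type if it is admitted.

no — use order req, ctr, acc, val needs exchange
variable uses: ctr: 1; val: 1; acc (λ-bound): 1; req (λ-bound): 1
left-to-right use order: req, ctr, acc, val
typing: well-typed — term : (B → C) → C
all disciplines: ordered ✗, linear ✓, affine ✓, relevant ✓, unrestricted ✓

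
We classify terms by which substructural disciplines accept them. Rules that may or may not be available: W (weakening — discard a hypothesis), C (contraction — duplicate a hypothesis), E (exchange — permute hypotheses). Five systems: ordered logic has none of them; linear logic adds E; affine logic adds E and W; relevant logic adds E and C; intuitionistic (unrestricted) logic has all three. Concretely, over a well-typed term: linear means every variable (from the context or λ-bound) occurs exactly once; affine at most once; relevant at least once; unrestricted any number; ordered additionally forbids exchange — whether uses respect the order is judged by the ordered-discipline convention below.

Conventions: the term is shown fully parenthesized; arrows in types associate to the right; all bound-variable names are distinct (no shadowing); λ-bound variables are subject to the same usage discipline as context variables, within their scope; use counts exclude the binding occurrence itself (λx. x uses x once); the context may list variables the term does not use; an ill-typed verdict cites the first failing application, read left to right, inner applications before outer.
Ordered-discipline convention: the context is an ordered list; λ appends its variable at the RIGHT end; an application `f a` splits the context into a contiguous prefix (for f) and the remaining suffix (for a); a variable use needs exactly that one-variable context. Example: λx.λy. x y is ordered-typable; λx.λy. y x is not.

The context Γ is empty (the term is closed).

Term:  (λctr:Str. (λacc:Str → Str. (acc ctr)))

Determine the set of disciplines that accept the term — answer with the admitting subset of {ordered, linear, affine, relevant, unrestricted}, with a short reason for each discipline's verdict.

admitted in: linear, affine, relevant, unrestricted
use counts: ctr (λ-bound): 1×, acc (λ-bound): 1×
uses in reading order: acc, ctr
typing: well-typed — term : Str → (Str → Str) → Str
ordered: ✗ — no ordered split (uses run acc, ctr)
linear: ✓ — ctr, acc: one use apiece
affine: ✓ — at most one use each (ctr, acc)
relevant: ✓ — at least one use each (ctr, acc)
unrestricted: ✓ — well-typed at Str → (Str → Str) → Str; no restrictions here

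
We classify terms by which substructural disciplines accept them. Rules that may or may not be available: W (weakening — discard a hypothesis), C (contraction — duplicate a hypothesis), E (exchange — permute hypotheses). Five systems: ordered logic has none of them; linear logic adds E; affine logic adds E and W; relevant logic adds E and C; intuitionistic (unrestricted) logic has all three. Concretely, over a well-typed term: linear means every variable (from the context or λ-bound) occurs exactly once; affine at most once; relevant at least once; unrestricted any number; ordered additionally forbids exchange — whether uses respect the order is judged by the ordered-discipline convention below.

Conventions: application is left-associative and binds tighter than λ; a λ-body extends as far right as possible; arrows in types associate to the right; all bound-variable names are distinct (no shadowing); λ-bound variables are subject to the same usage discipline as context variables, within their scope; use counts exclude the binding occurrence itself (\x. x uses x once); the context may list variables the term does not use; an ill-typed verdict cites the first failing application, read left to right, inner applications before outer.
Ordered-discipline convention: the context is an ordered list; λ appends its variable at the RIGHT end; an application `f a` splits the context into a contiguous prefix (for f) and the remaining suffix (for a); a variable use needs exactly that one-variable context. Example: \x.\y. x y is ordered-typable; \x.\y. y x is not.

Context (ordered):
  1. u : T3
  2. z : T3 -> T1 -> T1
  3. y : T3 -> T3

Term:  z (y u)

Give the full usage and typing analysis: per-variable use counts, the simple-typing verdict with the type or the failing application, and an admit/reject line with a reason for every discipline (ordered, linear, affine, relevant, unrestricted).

variable uses: u=1, z=1, y=1
order of uses: z, y, u
typing: well-typed — term : T1 -> T1
ordered: ✗ — no contiguous prefix/suffix split fits z, y, u
linear: ✓ — u, z, y: one use apiece
affine: ✓ — u, z, y: no repeats, contraction unneeded
relevant: ✓ — u, z, y: all used, weakening unneeded
unrestricted: ✓ — typability at T1 -> T1 is all that's needed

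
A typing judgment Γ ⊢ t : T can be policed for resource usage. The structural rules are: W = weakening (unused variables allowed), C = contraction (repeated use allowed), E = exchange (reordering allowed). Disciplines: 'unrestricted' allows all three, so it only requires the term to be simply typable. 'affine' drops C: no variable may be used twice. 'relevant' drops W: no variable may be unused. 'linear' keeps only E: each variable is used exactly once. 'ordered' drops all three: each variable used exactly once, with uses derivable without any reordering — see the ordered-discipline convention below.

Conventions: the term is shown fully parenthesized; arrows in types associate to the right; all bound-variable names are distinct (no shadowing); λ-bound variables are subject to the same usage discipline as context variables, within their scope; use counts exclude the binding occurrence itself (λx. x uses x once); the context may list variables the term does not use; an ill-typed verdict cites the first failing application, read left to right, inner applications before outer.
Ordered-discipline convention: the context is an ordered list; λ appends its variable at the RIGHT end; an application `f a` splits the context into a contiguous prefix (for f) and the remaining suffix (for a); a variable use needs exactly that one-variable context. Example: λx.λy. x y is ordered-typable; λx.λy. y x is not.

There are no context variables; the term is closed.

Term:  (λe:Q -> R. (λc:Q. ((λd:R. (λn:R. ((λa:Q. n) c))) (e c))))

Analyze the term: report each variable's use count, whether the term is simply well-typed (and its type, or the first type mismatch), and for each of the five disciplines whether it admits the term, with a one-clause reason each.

usage: e (λ-bound): 1×; c (λ-bound): 2×; d (λ-bound): 0×; n (λ-bound): 1×; a (λ-bound): 0×
left-to-right use order: n, c, e, c
typing: well-typed at (Q -> R) -> Q -> R -> R
ordered: ✗, c ×2 used more than once (contraction); d, a never used (weakening)
linear: ✗, c ×2 used more than once (contraction); d, a never used (weakening)
affine: ✗, c ×2 used more than once (contraction)
relevant: ✗, d, a never used (weakening)
unrestricted: ✓, simply typable at (Q -> R) -> Q -> R -> R; W, C, E all held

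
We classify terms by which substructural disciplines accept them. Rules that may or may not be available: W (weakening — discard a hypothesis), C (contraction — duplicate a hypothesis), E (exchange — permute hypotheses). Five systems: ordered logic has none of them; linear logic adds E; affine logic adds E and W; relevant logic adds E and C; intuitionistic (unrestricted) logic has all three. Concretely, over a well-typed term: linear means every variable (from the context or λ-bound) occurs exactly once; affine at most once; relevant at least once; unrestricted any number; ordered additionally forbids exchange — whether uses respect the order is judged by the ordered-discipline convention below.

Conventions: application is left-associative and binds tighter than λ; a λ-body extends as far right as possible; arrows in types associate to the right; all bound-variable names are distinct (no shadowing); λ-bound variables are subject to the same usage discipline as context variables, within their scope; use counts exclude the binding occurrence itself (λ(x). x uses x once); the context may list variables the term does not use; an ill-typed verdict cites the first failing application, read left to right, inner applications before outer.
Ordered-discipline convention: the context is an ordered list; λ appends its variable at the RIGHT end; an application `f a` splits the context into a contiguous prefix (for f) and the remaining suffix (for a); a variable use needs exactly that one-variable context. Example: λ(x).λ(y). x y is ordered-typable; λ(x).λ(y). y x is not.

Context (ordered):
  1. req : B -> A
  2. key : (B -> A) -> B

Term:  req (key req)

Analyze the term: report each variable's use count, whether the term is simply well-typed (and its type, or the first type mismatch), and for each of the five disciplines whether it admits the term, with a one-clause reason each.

variable uses: req=2, key=1
left-to-right use order: req, key, req
typing: the term checks, with type A
ordered: ✗ — uses contraction: req ×2
linear: ✗ — uses contraction: req ×2
affine: ✗ — uses contraction: req ×2
relevant: ✓ — req, key: all used, weakening unneeded
unrestricted: ✓ — typability at A is all that's needed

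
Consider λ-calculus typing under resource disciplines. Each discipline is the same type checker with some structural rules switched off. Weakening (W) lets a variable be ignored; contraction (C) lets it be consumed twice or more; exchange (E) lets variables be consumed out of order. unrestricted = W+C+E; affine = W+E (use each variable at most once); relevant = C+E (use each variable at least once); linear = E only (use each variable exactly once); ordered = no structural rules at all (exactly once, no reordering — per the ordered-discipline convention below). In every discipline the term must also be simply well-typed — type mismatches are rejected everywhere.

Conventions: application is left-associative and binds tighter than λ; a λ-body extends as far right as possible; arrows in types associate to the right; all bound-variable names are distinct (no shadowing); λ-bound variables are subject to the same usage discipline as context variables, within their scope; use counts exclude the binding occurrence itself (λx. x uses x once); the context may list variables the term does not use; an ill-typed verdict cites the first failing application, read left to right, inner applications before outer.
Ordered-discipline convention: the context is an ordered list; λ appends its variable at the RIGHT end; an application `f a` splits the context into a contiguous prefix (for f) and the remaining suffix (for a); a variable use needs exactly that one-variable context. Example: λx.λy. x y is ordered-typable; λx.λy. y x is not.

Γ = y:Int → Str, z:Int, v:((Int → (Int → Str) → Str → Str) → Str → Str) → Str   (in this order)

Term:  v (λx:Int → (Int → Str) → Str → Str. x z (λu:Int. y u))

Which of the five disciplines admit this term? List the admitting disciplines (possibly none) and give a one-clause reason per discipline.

admitting disciplines: linear, affine, relevant, unrestricted
variable uses: y ×1, z ×1, v ×1, x (λ-bound) ×1, u (λ-bound) ×1
uses in reading order: v, x, z, y, u
typing: the term checks, with type Str
ordered: ✗, use order v, x, z, y, u needs exchange
linear: ✓, each of y, z, v, x, u used exactly once
affine: ✓, y, z, v, x, u: no repeats, contraction unneeded
relevant: ✓, at least one use each (y, z, v, x, u)
unrestricted: ✓, simply typable at Str; W, C, E all held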